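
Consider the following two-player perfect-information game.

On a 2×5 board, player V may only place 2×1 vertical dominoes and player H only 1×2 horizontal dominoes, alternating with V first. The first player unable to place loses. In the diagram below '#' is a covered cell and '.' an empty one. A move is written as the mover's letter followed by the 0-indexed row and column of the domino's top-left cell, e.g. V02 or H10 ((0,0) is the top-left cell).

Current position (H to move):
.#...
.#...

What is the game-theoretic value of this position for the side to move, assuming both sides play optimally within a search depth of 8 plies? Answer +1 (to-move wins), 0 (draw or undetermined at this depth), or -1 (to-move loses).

ply 1, H at .#.../.#... | H02=-1→.###./.#...*; H03=-1→.#.##/.#...; H12=-1→.#.../.###.; H13=-1→.#.../.#.##
ply 2, V at .###./.#... | V00=-1→####./##...; V04=+1→.####/.#..#*
ply 3, H at .####/.#..# | H12=-1→.####/.####*
ply 4, V at .####/.#### | V00=+1→#####/#####*
ply 5: #####/##### is terminal -1 (H); from .#.../.#... depth 8

value(.#.../.#..., H) = -1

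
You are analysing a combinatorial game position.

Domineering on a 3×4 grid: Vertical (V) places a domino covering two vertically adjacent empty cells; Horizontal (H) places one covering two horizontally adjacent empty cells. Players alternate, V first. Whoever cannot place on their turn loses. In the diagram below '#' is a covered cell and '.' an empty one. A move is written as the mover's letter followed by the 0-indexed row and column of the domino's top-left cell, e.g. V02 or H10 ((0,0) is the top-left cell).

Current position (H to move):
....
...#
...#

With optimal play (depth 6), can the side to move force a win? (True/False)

H winning at [..../...#/...#]: True

ply 1, H at ..../...#/...# | H00=-1→##../...#/...#; H01=-1→.##./...#/...#; H02=-1→..##/...#/...#; H10=+1→..../##.#/...#*; H11=+1→..../.###/...#; H20=-1→..../...#/##.#; H21=-1→..../...#/.###
ply 2, V at ..../##.#/...# | V02=-1→..#./####/...#*; V12=-1→..../####/..##
ply 3, H at ..#./####/...# | H00=+1→###./####/...#*; H20=+1→..#./####/##.#; H21=+1→..#./####/.###
ply 4: ###./####/...# is terminal -1 (V); from ..../...#/...# depth 6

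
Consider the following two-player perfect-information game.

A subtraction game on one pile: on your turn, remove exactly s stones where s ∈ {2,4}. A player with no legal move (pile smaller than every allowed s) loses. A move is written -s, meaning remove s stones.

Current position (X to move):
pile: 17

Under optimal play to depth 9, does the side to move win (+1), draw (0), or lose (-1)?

value(17, X) = +1

p1 X@[17]: -2[15]-1 -4[13]+1*
p2 O@[13]: -2[11]-1* -4[9]-1
p3 X@[11]: -2[9]-1 -4[7]+1*
p4 O@[7]: -2[5]-1* -4[3]-1
p5 X@[5]: -2[3]-1 -4[1]+1*
p6 O@[1] terminal -1; root [17] d9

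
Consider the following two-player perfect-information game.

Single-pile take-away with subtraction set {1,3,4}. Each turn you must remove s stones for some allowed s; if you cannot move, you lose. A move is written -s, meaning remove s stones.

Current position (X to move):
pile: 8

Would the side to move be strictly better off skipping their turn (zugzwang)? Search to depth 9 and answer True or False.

zugzwang(8, X) = False

ply 1, X at 8 | -1=+1→7*; -3=-1→5; -4=-1→4
ply 2, O at 7 | -1=-1→6*; -3=-1→4; -4=-1→3
ply 3, X at 6 | -1=-1→5; -3=-1→3; -4=+1→2*
ply 4, O at 2 | -1=-1→1*
ply 5, X at 1 | -1=+1→0*
ply 6: 0 is terminal -1 (O); from 8 depth 9
if X skipped the turn, O would face:
~ ply 1, O at 8 | -1=+1→7*; -3=-1→5; -4=-1→4
~ ply 2, X at 7 | -1=-1→6*; -3=-1→4; -4=-1→3
~ ply 3, O at 6 | -1=-1→5; -3=-1→3; -4=+1→2*
~ ply 4, X at 2 | -1=-1→1*
~ ply 5, O at 1 | -1=+1→0*
~ ply 6: 0 is terminal -1 (X); from 8 depth 9
compare (X): move=+1 vs pass=-1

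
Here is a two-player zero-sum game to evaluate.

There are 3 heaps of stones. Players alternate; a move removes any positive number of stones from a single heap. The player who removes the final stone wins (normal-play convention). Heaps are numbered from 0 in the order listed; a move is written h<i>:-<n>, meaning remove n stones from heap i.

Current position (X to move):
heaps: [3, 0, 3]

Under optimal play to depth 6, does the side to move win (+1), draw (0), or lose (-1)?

ply 1, X at (3,0,3) | h0:-1=-1→(2,0,3)*; h0:-2=-1→(1,0,3); h0:-3=-1→(0,0,3); h2:-1=-1→(3,0,2); h2:-2=-1→(3,0,1); h2:-3=-1→(3,0,0)
ply 2, O at (2,0,3) | h0:-1=-1→(1,0,3); h0:-2=-1→(0,0,3); h2:-1=+1→(2,0,2)*; h2:-2=-1→(2,0,1); h2:-3=-1→(2,0,0)
ply 3, X at (2,0,2) | h0:-1=-1→(1,0,2)*; h0:-2=-1→(0,0,2); h2:-1=-1→(2,0,1); h2:-2=-1→(2,0,0)
ply 4, O at (1,0,2) | h0:-1=-1→(0,0,2); h2:-1=+1→(1,0,1)*; h2:-2=-1→(1,0,0)
ply 5, X at (1,0,1) | h0:-1=-1→(0,0,1)*; h2:-1=-1→(1,0,0)
ply 6, O at (0,0,1) | h2:-1=+1→(0,0,0)*
ply 7: (0,0,0) is terminal -1 (X); from (3,0,3) depth 6

value((3,0,3), X) = -1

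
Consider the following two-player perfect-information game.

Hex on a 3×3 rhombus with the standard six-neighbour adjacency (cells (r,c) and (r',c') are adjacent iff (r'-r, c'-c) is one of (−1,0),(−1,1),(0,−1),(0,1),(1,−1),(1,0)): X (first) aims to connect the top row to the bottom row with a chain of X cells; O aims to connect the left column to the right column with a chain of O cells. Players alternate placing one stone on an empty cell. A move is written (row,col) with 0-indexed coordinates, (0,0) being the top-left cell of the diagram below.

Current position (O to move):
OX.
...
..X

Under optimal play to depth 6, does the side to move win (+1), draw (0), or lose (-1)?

value(OX./.../..X, O) = +1

[OX./.../..X] O move#1: (0,2):-1/OXO/.../..X, (1,0):-1/OX./O../..X, (1,1):+1/OX./.O./..X*, (1,2):-1/OX./..O/..X, (2,0):-1/OX./.../O.X, (2,1):-1/OX./.../.OX
[OX./.O./..X] X move#2: (0,2):-1/OXX/.O./..X*, (1,0):-1/OX./XO./..X, (1,2):-1/OX./.OX/..X, (2,0):-1/OX./.O./X.X, (2,1):-1/OX./.O./.XX
[OXX/.O./..X] O move#3: (1,0):-1/OXX/OO./..X, (1,2):+1/OXX/.OO/..X*, (2,0):-1/OXX/.O./O.X, (2,1):-1/OXX/.O./.OX
[OXX/.OO/..X] X move#4: (1,0):-1/OXX/XOO/..X*, (2,0):-1/OXX/.OO/X.X, (2,1):-1/OXX/.OO/.XX
[OXX/XOO/..X] O move#5: (2,0):+1/OXX/XOO/O.X*, (2,1):-1/OXX/XOO/.OX
[OXX/XOO/O.X] end (terminal -1, X#6); searched OX./.../..X to 6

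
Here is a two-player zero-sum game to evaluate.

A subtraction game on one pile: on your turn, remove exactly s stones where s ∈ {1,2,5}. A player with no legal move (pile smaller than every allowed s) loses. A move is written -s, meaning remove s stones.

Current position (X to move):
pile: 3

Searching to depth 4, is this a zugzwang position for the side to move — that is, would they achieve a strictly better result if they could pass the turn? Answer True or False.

zugzwang(3, X) = True

ply 1, X at 3 | -1=-1→2*; -2=-1→1
ply 2, O at 2 | -1=-1→1; -2=+1→0*
ply 3: 0 is terminal -1 (X); from 3 depth 4
pass branch (O moves first from the same position):
  | ply 1, O at 3 | -1=-1→2*; -2=-1→1
  | ply 2, X at 2 | -1=-1→1; -2=+1→0*
  | ply 3: 0 is terminal -1 (O); from 3 depth 4
X moving scores -1; X passing scores +1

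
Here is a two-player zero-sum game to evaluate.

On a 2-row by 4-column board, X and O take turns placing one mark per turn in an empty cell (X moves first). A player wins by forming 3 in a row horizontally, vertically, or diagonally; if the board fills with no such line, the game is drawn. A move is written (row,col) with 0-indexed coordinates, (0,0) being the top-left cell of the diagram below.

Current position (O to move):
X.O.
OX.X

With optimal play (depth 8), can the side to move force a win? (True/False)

O winning at [X.O./OX.X]: False

p1 O@[X.O./OX.X]: (0,1)[XOO./OX.X]-1 (0,3)[X.OO/OX.X]-1 (1,2)[X.O./OXOX]+0*
p2 X@[X.O./OXOX]: (0,1)[XXO./OXOX]+0* (0,3)[X.OX/OXOX]+0
p3 O@[XXO./OXOX]: (0,3)[XXOO/OXOX]+0*
p4 X@[XXOO/OXOX] terminal +0; root [X.O./OX.X] d8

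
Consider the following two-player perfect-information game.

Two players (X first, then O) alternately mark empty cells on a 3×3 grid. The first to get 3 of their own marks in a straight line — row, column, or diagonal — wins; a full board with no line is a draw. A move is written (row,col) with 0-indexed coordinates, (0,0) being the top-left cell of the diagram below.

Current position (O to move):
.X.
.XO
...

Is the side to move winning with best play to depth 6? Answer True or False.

O winning at [.X./.XO/...]: False

p1 O@[.X./.XO/...]: (0,0)[OX./.XO/...]-1* (0,2)[.XO/.XO/...]-1 (1,0)[.X./OXO/...]-1 (2,0)[.X./.XO/O..]-1 (2,1)[.X./.XO/.O.]-1 (2,2)[.X./.XO/..O]-1
p2 X@[OX./.XO/...]: (0,2)[OXX/.XO/...]+1* (1,0)[OX./XXO/...]+0 (2,0)[OX./.XO/X..]+1 (2,1)[OX./.XO/.X.]+1 (2,2)[OX./.XO/..X]+0
p3 O@[OXX/.XO/...]: (1,0)[OXX/OXO/...]-1* (2,0)[OXX/.XO/O..]-1 (2,1)[OXX/.XO/.O.]-1 (2,2)[OXX/.XO/..O]-1
p4 X@[OXX/OXO/...]: (2,0)[OXX/OXO/X..]+1* (2,1)[OXX/OXO/.X.]+1 (2,2)[OXX/OXO/..X]-1
p5 O@[OXX/OXO/X..] terminal -1; root [.X./.XO/...] d6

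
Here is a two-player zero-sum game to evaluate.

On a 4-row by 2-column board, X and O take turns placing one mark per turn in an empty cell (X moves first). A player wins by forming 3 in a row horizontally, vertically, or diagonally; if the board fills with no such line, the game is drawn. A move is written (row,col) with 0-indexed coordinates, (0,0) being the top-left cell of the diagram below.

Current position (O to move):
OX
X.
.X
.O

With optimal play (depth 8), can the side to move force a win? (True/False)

p1 O@[OX/X./.X/.O]: (1,1)[OX/XO/.X/.O]+0* (2,0)[OX/X./OX/.O]-1 (3,0)[OX/X./.X/OO]-1
p2 X@[OX/XO/.X/.O]: (2,0)[OX/XO/XX/.O]+0* (3,0)[OX/XO/.X/XO]+0
p3 O@[OX/XO/XX/.O]: (3,0)[OX/XO/XX/OO]+0*
p4 X@[OX/XO/XX/OO] terminal +0; root [OX/X./.X/.O] d8

O winning at [OX/X./.X/.O]: False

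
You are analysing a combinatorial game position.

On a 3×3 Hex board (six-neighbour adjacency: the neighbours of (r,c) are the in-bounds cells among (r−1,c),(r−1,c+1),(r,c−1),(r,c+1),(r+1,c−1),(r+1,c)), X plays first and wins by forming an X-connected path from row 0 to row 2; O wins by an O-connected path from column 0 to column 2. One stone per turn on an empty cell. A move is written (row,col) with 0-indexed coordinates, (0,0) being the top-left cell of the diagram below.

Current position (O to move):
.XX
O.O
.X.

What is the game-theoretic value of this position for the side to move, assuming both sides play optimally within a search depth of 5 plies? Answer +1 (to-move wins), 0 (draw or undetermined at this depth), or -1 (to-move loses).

value(.XX/O.O/.X., O) = +1

p1 O@[.XX/O.O/.X.]: (0,0)[OXX/O.O/.X.]-1 (1,1)[.XX/OOO/.X.]+1* (2,0)[.XX/O.O/OX.]-1 (2,2)[.XX/O.O/.XO]-1
p2 X@[.XX/OOO/.X.] terminal -1; root [.XX/O.O/.X.] d5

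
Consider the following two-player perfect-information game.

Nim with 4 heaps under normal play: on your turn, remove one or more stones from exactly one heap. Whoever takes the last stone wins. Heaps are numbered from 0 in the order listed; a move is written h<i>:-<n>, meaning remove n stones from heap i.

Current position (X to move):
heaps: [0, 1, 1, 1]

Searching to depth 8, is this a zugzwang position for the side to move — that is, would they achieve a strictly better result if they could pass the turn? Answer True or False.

zugzwang((0,1,1,1), X) = False

ply 1, X at (0,1,1,1) | h1:-1=+1→(0,0,1,1)*; h2:-1=+1→(0,1,0,1); h3:-1=+1→(0,1,1,0)
ply 2, O at (0,0,1,1) | h2:-1=-1→(0,0,0,1)*; h3:-1=-1→(0,0,1,0)
ply 3, X at (0,0,0,1) | h3:-1=+1→(0,0,0,0)*
ply 4: (0,0,0,0) is terminal -1 (O); from (0,1,1,1) depth 8
suppose X passes — search the same position with O to move:
pass> ply 1, O at (0,1,1,1) | h1:-1=+1→(0,0,1,1)*; h2:-1=+1→(0,1,0,1); h3:-1=+1→(0,1,1,0)
pass> ply 2, X at (0,0,1,1) | h2:-1=-1→(0,0,0,1)*; h3:-1=-1→(0,0,1,0)
pass> ply 3, O at (0,0,0,1) | h3:-1=+1→(0,0,0,0)*
pass> ply 4: (0,0,0,0) is terminal -1 (X); from (0,1,1,1) depth 8
for X: play +1, pass -1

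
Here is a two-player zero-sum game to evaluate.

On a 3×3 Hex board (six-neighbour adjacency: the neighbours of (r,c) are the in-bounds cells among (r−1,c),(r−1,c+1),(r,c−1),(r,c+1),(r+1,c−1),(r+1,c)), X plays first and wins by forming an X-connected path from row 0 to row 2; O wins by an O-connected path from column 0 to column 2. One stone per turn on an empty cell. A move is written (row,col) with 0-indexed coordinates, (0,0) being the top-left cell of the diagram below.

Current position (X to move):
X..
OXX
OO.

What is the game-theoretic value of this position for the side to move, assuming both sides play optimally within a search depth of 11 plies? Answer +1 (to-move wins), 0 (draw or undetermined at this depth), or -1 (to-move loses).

ply 1, X at X../OXX/OO. | (0,1)=-1→XX./OXX/OO.; (0,2)=-1→X.X/OXX/OO.; (2,2)=+1→X../OXX/OOX*
ply 2, O at X../OXX/OOX | (0,1)=-1→XO./OXX/OOX*; (0,2)=-1→X.O/OXX/OOX
ply 3, X at XO./OXX/OOX | (0,2)=+1→XOX/OXX/OOX*
ply 4: XOX/OXX/OOX is terminal -1 (O); from X../OXX/OO. depth 11

value(X../OXX/OO., X) = +1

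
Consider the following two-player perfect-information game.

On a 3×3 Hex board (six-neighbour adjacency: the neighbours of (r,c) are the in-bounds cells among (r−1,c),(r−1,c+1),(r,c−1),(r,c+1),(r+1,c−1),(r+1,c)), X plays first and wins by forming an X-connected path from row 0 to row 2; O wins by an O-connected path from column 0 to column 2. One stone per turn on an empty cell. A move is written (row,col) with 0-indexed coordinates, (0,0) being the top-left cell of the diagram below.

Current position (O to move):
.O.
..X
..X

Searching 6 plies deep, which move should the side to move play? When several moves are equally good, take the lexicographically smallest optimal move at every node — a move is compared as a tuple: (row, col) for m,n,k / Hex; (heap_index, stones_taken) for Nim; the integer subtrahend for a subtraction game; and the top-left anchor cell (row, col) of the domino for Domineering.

[.O./..X/..X] O move#1: (0,0):-1/OO./..X/..X, (0,2):+1/.OO/..X/..X*, (1,0):-1/.O./O.X/..X, (1,1):-1/.O./.OX/..X, (2,0):-1/.O./..X/O.X, (2,1):-1/.O./..X/.OX
[.OO/..X/..X] X move#2: (0,0):-1/XOO/..X/..X*, (1,0):-1/.OO/X.X/..X, (1,1):-1/.OO/.XX/..X, (2,0):-1/.OO/..X/X.X, (2,1):-1/.OO/..X/.XX
[XOO/..X/..X] O move#3: (1,0):+1/XOO/O.X/..X*, (1,1):+1/XOO/.OX/..X, (2,0):+1/XOO/..X/O.X, (2,1):-1/XOO/..X/.OX
[XOO/O.X/..X] end (terminal -1, X#4); searched .O./..X/..X to 6

O's best at [.O./..X/..X]: (0,2)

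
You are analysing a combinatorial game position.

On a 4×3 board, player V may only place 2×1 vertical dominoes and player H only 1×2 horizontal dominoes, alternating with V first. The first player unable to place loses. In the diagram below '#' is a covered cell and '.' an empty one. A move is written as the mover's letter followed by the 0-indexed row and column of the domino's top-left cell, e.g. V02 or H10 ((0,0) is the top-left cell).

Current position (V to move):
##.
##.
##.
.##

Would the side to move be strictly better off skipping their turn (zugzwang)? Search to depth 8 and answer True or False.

zugzwang(##./##./##./.##, V) = False

ply 1, V at ##./##./##./.## | V02=+1→###/###/##./.##*; V12=+1→##./###/###/.##
ply 2: ###/###/##./.## is terminal -1 (H); from ##./##./##./.## depth 8
pass branch (H moves first from the same position):
  | ply 1: ##./##./##./.## is terminal -1 (H); from ##./##./##./.## depth 8
V moving scores +1; V passing scores +1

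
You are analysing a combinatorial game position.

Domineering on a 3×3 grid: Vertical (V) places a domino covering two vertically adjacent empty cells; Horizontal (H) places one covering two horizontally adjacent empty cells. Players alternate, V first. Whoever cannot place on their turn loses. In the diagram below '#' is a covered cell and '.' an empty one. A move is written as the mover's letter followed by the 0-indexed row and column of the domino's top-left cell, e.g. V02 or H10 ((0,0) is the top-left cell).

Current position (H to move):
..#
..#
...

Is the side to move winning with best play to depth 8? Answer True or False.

p1 H@[..#/..#/...]: H00[###/..#/...]-1 H10[..#/###/...]+1* H20[..#/..#/##.]-1 H21[..#/..#/.##]-1
p2 V@[..#/###/...] terminal -1; root [..#/..#/...] d8

H winning at [..#/..#/...]: True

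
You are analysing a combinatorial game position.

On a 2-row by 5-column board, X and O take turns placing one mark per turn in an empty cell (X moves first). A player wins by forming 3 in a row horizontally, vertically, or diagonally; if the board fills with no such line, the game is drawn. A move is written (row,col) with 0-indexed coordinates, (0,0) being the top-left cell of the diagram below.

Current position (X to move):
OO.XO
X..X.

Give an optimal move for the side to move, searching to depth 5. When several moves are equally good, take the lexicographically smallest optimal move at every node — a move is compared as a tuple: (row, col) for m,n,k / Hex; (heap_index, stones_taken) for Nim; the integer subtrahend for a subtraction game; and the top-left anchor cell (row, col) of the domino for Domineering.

X's best at [OO.XO/X..X.]: (0,2)

ply 1, X at OO.XO/X..X. | (0,2)=+0→OOXXO/X..X.*; (1,1)=-1→OO.XO/XX.X.; (1,2)=-1→OO.XO/X.XX.; (1,4)=-1→OO.XO/X..XX
ply 2, O at OOXXO/X..X. | (1,1)=+0→OOXXO/XO.X.*; (1,2)=+0→OOXXO/X.OX.; (1,4)=+0→OOXXO/X..XO
ply 3, X at OOXXO/XO.X. | (1,2)=+0→OOXXO/XOXX.*; (1,4)=+0→OOXXO/XO.XX
ply 4, O at OOXXO/XOXX. | (1,4)=+0→OOXXO/XOXXO*
ply 5: OOXXO/XOXXO is terminal +0 (X); from OO.XO/X..X. depth 5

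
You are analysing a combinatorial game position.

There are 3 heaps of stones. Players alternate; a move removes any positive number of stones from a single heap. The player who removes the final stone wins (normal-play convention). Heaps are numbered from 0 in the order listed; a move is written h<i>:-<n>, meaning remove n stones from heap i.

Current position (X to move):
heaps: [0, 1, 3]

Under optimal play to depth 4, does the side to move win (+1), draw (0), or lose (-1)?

value((0,1,3), X) = +1

p1 X@[(0,1,3)]: h1:-1[(0,0,3)]-1 h2:-1[(0,1,2)]-1 h2:-2[(0,1,1)]+1* h2:-3[(0,1,0)]-1
p2 O@[(0,1,1)]: h1:-1[(0,0,1)]-1* h2:-1[(0,1,0)]-1
p3 X@[(0,0,1)]: h2:-1[(0,0,0)]+1*
p4 O@[(0,0,0)] terminal -1; root [(0,1,3)] d4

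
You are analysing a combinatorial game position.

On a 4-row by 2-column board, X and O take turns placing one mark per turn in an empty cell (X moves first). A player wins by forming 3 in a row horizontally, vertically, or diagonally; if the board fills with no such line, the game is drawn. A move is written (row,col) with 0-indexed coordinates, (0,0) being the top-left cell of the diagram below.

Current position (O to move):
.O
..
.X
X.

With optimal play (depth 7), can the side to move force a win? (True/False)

ply 1, O at .O/../.X/X. | (0,0)=+0→OO/../.X/X.*; (1,0)=+0→.O/O./.X/X.; (1,1)=+0→.O/.O/.X/X.; (2,0)=+0→.O/../OX/X.; (3,1)=+0→.O/../.X/XO
ply 2, X at OO/../.X/X. | (1,0)=+0→OO/X./.X/X.*; (1,1)=+0→OO/.X/.X/X.; (2,0)=+0→OO/../XX/X.; (3,1)=+0→OO/../.X/XX
ply 3, O at OO/X./.X/X. | (1,1)=-1→OO/XO/.X/X.; (2,0)=+0→OO/X./OX/X.*; (3,1)=-1→OO/X./.X/XO
ply 4, X at OO/X./OX/X. | (1,1)=+0→OO/XX/OX/X.*; (3,1)=+0→OO/X./OX/XX
ply 5, O at OO/XX/OX/X. | (3,1)=+0→OO/XX/OX/XO*
ply 6: OO/XX/OX/XO is terminal +0 (X); from .O/../.X/X. depth 7

O winning at [.O/../.X/X.]: False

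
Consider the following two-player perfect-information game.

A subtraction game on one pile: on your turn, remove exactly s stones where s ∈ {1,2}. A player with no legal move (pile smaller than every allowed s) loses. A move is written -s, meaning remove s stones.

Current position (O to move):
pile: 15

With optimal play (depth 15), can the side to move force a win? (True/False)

O winning at [15]: False

[15] O move#1: -1:-1/14*, -2:-1/13
[14] X move#2: -1:-1/13, -2:+1/12*
[12] O move#3: -1:-1/11*, -2:-1/10
[11] X move#4: -1:-1/10, -2:+1/9*
[9] O move#5: -1:-1/8*, -2:-1/7
[8] X move#6: -1:-1/7, -2:+1/6*
[6] O move#7: -1:-1/5*, -2:-1/4
[5] X move#8: -1:-1/4, -2:+1/3*
[3] O move#9: -1:-1/2*, -2:-1/1
[2] X move#10: -1:-1/1, -2:+1/0*
[0] end (terminal -1, O#11); searched 15 to 15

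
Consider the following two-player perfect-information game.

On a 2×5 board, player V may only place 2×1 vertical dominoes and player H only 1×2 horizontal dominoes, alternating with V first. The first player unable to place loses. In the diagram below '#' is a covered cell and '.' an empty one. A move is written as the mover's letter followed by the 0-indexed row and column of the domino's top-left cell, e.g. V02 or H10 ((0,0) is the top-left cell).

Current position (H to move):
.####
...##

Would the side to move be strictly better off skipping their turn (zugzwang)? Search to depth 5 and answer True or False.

zugzwang(.####/...##, H) = False

ply 1, H at .####/...## | H10=+1→.####/##.##*; H11=-1→.####/.####
ply 2: .####/##.## is terminal -1 (V); from .####/...## depth 5
suppose H passes — search the same position with V to move:
pass> ply 1, V at .####/...## | V00=-1→#####/#..##*
pass> ply 2, H at #####/#..## | H11=+1→#####/#####*
pass> ply 3: #####/##### is terminal -1 (V); from .####/...## depth 5
for H: play +1, pass +1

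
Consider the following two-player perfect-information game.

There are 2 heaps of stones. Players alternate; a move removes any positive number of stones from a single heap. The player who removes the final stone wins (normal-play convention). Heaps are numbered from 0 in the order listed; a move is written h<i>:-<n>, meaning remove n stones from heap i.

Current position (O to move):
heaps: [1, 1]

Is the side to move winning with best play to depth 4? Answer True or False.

O winning at [(1,1)]: False

p1 O@[(1,1)]: h0:-1[(0,1)]-1* h1:-1[(1,0)]-1
p2 X@[(0,1)]: h1:-1[(0,0)]+1*
p3 O@[(0,0)] terminal -1; root [(1,1)] d4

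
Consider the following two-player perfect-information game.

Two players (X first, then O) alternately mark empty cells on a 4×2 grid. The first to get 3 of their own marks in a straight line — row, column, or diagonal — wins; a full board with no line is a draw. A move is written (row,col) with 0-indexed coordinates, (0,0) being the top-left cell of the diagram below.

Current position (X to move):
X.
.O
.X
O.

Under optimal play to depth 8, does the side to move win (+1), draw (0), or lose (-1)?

p1 X@[X./.O/.X/O.]: (0,1)[XX/.O/.X/O.]+0* (1,0)[X./XO/.X/O.]+0 (2,0)[X./.O/XX/O.]+0 (3,1)[X./.O/.X/OX]+0
p2 O@[XX/.O/.X/O.]: (1,0)[XX/OO/.X/O.]+0* (2,0)[XX/.O/OX/O.]+0 (3,1)[XX/.O/.X/OO]+0
p3 X@[XX/OO/.X/O.]: (2,0)[XX/OO/XX/O.]+0* (3,1)[XX/OO/.X/OX]-1
p4 O@[XX/OO/XX/O.]: (3,1)[XX/OO/XX/OO]+0*
p5 X@[XX/OO/XX/OO] terminal +0; root [X./.O/.X/O.] d8

value(X./.O/.X/O., X) = 0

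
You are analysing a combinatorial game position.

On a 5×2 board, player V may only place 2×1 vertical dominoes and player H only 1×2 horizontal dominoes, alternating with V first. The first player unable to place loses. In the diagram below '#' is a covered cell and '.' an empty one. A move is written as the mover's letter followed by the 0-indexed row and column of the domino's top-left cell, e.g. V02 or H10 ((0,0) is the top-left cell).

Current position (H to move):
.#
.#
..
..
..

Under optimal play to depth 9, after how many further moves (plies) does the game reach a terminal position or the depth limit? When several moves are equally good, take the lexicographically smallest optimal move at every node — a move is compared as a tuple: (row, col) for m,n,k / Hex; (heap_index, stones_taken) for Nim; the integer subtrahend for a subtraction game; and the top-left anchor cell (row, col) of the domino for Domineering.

PV length from [.#/.#/../../..]: 3 plies

p1 H@[.#/.#/../../..]: H20[.#/.#/##/../..]-1 H30[.#/.#/../##/..]+1* H40[.#/.#/../../##]-1
p2 V@[.#/.#/../##/..]: V00[##/##/../##/..]-1* V10[.#/##/#./##/..]-1
p3 H@[##/##/../##/..]: H20[##/##/##/##/..]+1* H40[##/##/../##/##]+1
p4 V@[##/##/##/##/..] terminal -1; root [.#/.#/../../..] d9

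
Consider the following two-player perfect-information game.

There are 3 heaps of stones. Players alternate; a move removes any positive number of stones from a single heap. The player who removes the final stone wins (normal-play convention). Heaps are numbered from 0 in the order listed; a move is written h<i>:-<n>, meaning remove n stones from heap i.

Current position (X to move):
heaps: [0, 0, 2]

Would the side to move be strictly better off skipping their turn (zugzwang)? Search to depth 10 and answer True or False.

zugzwang((0,0,2), X) = False

ply 1, X at (0,0,2) | h2:-1=-1→(0,0,1); h2:-2=+1→(0,0,0)*
ply 2: (0,0,0) is terminal -1 (O); from (0,0,2) depth 10
suppose X passes — search the same position with O to move:
pass> ply 1, O at (0,0,2) | h2:-1=-1→(0,0,1); h2:-2=+1→(0,0,0)*
pass> ply 2: (0,0,0) is terminal -1 (X); from (0,0,2) depth 10
for X: play +1, pass -1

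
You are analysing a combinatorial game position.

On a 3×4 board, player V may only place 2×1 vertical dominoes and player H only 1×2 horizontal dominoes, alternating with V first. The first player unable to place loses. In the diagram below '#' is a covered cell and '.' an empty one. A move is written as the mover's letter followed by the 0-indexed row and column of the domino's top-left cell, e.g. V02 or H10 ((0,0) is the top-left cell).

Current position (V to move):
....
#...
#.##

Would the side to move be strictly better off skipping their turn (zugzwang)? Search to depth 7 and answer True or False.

[..../#.../#.##] V move#1: V01:-1/.#../##../#.##, V02:+1/..#./#.#./#.##*, V03:-1/...#/#..#/#.##, V11:-1/..../##../####
[..#./#.#./#.##] H move#2: H00:-1/###./#.#./#.##*
[###./#.#./#.##] V move#3: V03:+1/####/#.##/#.##*, V11:+1/###./###./####
[####/#.##/#.##] end (terminal -1, H#4); searched ..../#.../#.## to 7
suppose V passes — search the same position with H to move:
pass> [..../#.../#.##] H move#1: H00:-1/##../#.../#.##, H01:+1/.##./#.../#.##*, H02:+1/..##/#.../#.##, H11:+1/..../###./#.##, H12:+1/..../#.##/#.##
pass> [.##./#.../#.##] V move#2: V03:-1/.###/#..#/#.##*, V11:-1/.##./##../####
pass> [.###/#..#/#.##] H move#3: H11:+1/.###/####/#.##*
pass> [.###/####/#.##] end (terminal -1, V#4); searched ..../#.../#.## to 7
for V: play +1, pass -1

zugzwang(..../#.../#.##, V) = False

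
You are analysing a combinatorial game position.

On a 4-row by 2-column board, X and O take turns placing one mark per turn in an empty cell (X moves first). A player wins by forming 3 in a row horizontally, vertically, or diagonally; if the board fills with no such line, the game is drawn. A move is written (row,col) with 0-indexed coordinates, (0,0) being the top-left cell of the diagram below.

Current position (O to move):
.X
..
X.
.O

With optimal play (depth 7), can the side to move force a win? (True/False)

ply 1, O at .X/../X./.O | (0,0)=+0→OX/../X./.O*; (1,0)=+0→.X/O./X./.O; (1,1)=+0→.X/.O/X./.O; (2,1)=+0→.X/../XO/.O; (3,0)=+0→.X/../X./OO
ply 2, X at OX/../X./.O | (1,0)=+0→OX/X./X./.O*; (1,1)=+0→OX/.X/X./.O; (2,1)=+0→OX/../XX/.O; (3,0)=+0→OX/../X./XO
ply 3, O at OX/X./X./.O | (1,1)=-1→OX/XO/X./.O; (2,1)=-1→OX/X./XO/.O; (3,0)=+0→OX/X./X./OO*
ply 4, X at OX/X./X./OO | (1,1)=+0→OX/XX/X./OO*; (2,1)=+0→OX/X./XX/OO
ply 5, O at OX/XX/X./OO | (2,1)=+0→OX/XX/XO/OO*
ply 6: OX/XX/XO/OO is terminal +0 (X); from .X/../X./.O depth 7

O winning at [.X/../X./.O]: False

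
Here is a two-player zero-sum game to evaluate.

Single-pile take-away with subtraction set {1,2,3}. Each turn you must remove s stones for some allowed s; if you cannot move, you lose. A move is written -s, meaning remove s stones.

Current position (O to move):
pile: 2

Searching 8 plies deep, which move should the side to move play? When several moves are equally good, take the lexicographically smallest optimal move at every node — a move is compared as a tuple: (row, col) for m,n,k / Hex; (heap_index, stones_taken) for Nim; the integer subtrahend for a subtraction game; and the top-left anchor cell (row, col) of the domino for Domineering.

ply 1, O at 2 | -1=-1→1; -2=+1→0*
ply 2: 0 is terminal -1 (X); from 2 depth 8

O's best at [2]: -2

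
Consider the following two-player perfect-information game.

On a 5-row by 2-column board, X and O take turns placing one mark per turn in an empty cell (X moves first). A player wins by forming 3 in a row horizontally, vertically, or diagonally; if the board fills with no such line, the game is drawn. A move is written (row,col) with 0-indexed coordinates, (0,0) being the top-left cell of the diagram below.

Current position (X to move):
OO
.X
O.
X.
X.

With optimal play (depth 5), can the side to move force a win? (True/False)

[OO/.X/O./X./X.] X move#1: (1,0):+0/OO/XX/O./X./X.*, (2,1):-1/OO/.X/OX/X./X., (3,1):-1/OO/.X/O./XX/X., (4,1):-1/OO/.X/O./X./XX
[OO/XX/O./X./X.] O move#2: (2,1):+0/OO/XX/OO/X./X.*, (3,1):+0/OO/XX/O./XO/X., (4,1):+0/OO/XX/O./X./XO
[OO/XX/OO/X./X.] X move#3: (3,1):+0/OO/XX/OO/XX/X.*, (4,1):+0/OO/XX/OO/X./XX
[OO/XX/OO/XX/X.] O move#4: (4,1):+0/OO/XX/OO/XX/XO*
[OO/XX/OO/XX/XO] end (terminal +0, X#5); searched OO/.X/O./X./X. to 5

X winning at [OO/.X/O./X./X.]: False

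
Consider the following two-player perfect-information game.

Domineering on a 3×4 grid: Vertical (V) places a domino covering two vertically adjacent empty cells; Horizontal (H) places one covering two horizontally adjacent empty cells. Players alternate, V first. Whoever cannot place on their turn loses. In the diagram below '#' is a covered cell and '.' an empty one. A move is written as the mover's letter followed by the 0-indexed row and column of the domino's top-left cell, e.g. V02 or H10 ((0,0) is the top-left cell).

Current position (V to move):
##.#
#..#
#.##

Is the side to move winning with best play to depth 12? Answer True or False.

ply 1, V at ##.#/#..#/#.## | V02=+1→####/#.##/#.##*; V11=+1→##.#/##.#/####
ply 2: ####/#.##/#.## is terminal -1 (H); from ##.#/#..#/#.## depth 12

V winning at [##.#/#..#/#.##]: True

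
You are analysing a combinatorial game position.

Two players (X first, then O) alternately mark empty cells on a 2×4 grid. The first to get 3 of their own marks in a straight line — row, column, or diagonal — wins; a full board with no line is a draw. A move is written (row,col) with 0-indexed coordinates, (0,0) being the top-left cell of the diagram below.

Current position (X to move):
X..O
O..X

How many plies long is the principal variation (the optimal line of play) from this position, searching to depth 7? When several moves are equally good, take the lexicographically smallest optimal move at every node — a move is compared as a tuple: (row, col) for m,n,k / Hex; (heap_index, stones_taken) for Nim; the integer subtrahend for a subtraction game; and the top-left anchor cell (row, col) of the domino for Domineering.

PV length from [X..O/O..X]: 4 plies

ply 1, X at X..O/O..X | (0,1)=+0→XX.O/O..X*; (0,2)=+0→X.XO/O..X; (1,1)=+0→X..O/OX.X; (1,2)=+0→X..O/O.XX
ply 2, O at XX.O/O..X | (0,2)=+0→XXOO/O..X*; (1,1)=-1→XX.O/OO.X; (1,2)=-1→XX.O/O.OX
ply 3, X at XXOO/O..X | (1,1)=+0→XXOO/OX.X*; (1,2)=+0→XXOO/O.XX
ply 4, O at XXOO/OX.X | (1,2)=+0→XXOO/OXOX*
ply 5: XXOO/OXOX is terminal +0 (X); from X..O/O..X depth 7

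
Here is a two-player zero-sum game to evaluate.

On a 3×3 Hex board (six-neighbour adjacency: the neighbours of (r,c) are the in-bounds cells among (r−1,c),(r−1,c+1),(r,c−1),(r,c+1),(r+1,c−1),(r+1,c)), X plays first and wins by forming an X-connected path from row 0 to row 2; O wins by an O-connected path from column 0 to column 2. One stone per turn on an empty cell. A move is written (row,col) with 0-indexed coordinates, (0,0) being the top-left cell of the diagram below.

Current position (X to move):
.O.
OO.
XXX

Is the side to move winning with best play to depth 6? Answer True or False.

X winning at [.O./OO./XXX]: False

[.O./OO./XXX] X move#1: (0,0):-1/XO./OO./XXX*, (0,2):-1/.OX/OO./XXX, (1,2):-1/.O./OOX/XXX
[XO./OO./XXX] O move#2: (0,2):+1/XOO/OO./XXX*, (1,2):+1/XO./OOO/XXX
[XOO/OO./XXX] end (terminal -1, X#3); searched .O./OO./XXX to 6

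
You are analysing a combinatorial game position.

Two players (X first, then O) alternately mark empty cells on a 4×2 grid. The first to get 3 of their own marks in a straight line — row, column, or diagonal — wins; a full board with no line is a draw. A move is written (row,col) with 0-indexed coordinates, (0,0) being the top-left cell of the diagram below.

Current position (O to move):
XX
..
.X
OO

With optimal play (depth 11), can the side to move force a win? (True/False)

ply 1, O at XX/../.X/OO | (1,0)=-1→XX/O./.X/OO; (1,1)=+0→XX/.O/.X/OO*; (2,0)=-1→XX/../OX/OO
ply 2, X at XX/.O/.X/OO | (1,0)=+0→XX/XO/.X/OO*; (2,0)=+0→XX/.O/XX/OO
ply 3, O at XX/XO/.X/OO | (2,0)=+0→XX/XO/OX/OO*
ply 4: XX/XO/OX/OO is terminal +0 (X); from XX/../.X/OO depth 11

O winning at [XX/../.X/OO]: False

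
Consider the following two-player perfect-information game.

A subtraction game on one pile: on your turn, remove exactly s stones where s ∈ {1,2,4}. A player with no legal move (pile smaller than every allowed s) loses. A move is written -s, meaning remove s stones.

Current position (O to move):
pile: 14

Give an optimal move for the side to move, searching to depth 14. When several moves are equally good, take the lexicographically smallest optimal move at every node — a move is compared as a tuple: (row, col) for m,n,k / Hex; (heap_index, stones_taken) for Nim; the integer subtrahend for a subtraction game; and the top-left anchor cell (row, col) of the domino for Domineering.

ply 1, O at 14 | -1=-1→13; -2=+1→12*; -4=-1→10
ply 2, X at 12 | -1=-1→11*; -2=-1→10; -4=-1→8
ply 3, O at 11 | -1=-1→10; -2=+1→9*; -4=-1→7
ply 4, X at 9 | -1=-1→8*; -2=-1→7; -4=-1→5
ply 5, O at 8 | -1=-1→7; -2=+1→6*; -4=-1→4
ply 6, X at 6 | -1=-1→5*; -2=-1→4; -4=-1→2
ply 7, O at 5 | -1=-1→4; -2=+1→3*; -4=-1→1
ply 8, X at 3 | -1=-1→2*; -2=-1→1
ply 9, O at 2 | -1=-1→1; -2=+1→0*
ply 10: 0 is terminal -1 (X); from 14 depth 14

O's best at [14]: -2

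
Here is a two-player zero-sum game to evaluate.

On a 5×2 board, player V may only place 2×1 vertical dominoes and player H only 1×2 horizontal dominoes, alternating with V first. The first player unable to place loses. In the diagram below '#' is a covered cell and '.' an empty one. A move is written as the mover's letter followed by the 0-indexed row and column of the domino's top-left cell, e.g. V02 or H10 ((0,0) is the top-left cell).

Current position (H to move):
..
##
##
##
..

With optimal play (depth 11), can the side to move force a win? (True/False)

H winning at [../##/##/##/..]: True

ply 1, H at ../##/##/##/.. | H00=+1→##/##/##/##/..*; H40=+1→../##/##/##/##
ply 2: ##/##/##/##/.. is terminal -1 (V); from ../##/##/##/.. depth 11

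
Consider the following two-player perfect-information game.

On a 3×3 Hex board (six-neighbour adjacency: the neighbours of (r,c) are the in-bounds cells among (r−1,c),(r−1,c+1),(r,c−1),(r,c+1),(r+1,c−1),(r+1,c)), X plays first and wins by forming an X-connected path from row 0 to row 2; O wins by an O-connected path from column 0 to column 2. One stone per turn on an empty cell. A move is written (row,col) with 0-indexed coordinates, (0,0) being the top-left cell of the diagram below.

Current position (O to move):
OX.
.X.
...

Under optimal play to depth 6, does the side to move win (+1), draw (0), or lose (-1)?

[OX./.X./...] O move#1: (0,2):-1/OXO/.X./...*, (1,0):-1/OX./OX./..., (1,2):-1/OX./.XO/..., (2,0):-1/OX./.X./O.., (2,1):-1/OX./.X./.O., (2,2):-1/OX./.X./..O
[OXO/.X./...] X move#2: (1,0):+1/OXO/XX./...*, (1,2):+1/OXO/.XX/..., (2,0):+1/OXO/.X./X.., (2,1):+1/OXO/.X./.X., (2,2):+1/OXO/.X./..X
[OXO/XX./...] O move#3: (1,2):-1/OXO/XXO/...*, (2,0):-1/OXO/XX./O.., (2,1):-1/OXO/XX./.O., (2,2):-1/OXO/XX./..O
[OXO/XXO/...] X move#4: (2,0):+1/OXO/XXO/X..*, (2,1):+1/OXO/XXO/.X., (2,2):+1/OXO/XXO/..X
[OXO/XXO/X..] end (terminal -1, O#5); searched OX./.X./... to 6

value(OX./.X./..., O) = -1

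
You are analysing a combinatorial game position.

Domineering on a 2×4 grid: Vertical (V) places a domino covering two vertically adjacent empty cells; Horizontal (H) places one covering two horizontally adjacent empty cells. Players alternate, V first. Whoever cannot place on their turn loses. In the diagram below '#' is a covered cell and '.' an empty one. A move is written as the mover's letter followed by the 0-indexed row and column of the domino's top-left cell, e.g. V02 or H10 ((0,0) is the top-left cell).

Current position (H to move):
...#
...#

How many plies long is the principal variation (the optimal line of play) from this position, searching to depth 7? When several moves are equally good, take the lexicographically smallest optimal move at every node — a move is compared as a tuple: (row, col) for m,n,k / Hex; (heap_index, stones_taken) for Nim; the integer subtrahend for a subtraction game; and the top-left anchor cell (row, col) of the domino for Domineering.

p1 H@[...#/...#]: H00[##.#/...#]+1* H01[.###/...#]+1 H10[...#/##.#]+1 H11[...#/.###]+1
p2 V@[##.#/...#]: V02[####/..##]-1*
p3 H@[####/..##]: H10[####/####]+1*
p4 V@[####/####] terminal -1; root [...#/...#] d7

PV length from [...#/...#]: 3 plies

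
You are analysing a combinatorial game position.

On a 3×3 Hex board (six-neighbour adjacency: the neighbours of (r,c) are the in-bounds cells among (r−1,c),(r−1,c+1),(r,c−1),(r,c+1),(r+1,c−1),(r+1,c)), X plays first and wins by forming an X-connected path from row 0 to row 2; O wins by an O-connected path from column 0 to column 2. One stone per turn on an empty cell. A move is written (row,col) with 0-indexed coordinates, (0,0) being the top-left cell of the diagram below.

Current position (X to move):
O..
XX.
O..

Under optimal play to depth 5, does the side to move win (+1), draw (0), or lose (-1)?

p1 X@[O../XX./O..]: (0,1)[OX./XX./O..]-1 (0,2)[O.X/XX./O..]-1 (1,2)[O../XXX/O..]+1* (2,1)[O../XX./OX.]+1 (2,2)[O../XX./O.X]+1
p2 O@[O../XXX/O..]: (0,1)[OO./XXX/O..]-1* (0,2)[O.O/XXX/O..]-1 (2,1)[O../XXX/OO.]-1 (2,2)[O../XXX/O.O]-1
p3 X@[OO./XXX/O..]: (0,2)[OOX/XXX/O..]+1* (2,1)[OO./XXX/OX.]-1 (2,2)[OO./XXX/O.X]-1
p4 O@[OOX/XXX/O..]: (2,1)[OOX/XXX/OO.]-1* (2,2)[OOX/XXX/O.O]-1
p5 X@[OOX/XXX/OO.]: (2,2)[OOX/XXX/OOX]+1*
p6 O@[OOX/XXX/OOX] terminal -1; root [O../XX./O..] d5

value(O../XX./O.., X) = +1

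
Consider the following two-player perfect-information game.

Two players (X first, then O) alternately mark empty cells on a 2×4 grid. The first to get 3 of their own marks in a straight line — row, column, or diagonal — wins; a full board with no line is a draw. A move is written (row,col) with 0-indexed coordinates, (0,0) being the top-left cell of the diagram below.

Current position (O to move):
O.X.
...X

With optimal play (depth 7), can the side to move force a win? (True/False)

O winning at [O.X./...X]: False

[O.X./...X] O move#1: (0,1):+0/OOX./...X*, (0,3):+0/O.XO/...X, (1,0):+0/O.X./O..X, (1,1):+0/O.X./.O.X, (1,2):+0/O.X./..OX
[OOX./...X] X move#2: (0,3):+0/OOXX/...X*, (1,0):+0/OOX./X..X, (1,1):+0/OOX./.X.X, (1,2):+0/OOX./..XX
[OOXX/...X] O move#3: (1,0):+0/OOXX/O..X*, (1,1):+0/OOXX/.O.X, (1,2):+0/OOXX/..OX
[OOXX/O..X] X move#4: (1,1):+0/OOXX/OX.X*, (1,2):+0/OOXX/O.XX
[OOXX/OX.X] O move#5: (1,2):+0/OOXX/OXOX*
[OOXX/OXOX] end (terminal +0, X#6); searched O.X./...X to 7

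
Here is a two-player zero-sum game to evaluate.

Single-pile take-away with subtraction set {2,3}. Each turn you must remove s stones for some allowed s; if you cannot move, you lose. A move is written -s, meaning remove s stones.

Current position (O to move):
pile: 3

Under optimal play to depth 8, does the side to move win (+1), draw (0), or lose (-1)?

value(3, O) = +1

p1 O@[3]: -2[1]+1* -3[0]+1
p2 X@[1] terminal -1; root [3] d8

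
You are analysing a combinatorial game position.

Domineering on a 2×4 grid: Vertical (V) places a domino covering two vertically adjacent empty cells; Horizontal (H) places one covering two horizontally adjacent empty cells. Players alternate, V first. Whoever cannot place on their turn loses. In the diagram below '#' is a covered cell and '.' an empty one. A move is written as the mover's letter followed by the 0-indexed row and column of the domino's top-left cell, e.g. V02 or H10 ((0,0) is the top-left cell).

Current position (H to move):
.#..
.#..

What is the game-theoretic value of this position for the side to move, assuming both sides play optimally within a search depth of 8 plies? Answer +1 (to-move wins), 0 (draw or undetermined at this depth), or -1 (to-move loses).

[.#../.#..] H move#1: H02:+1/.###/.#..*, H12:+1/.#../.###
[.###/.#..] V move#2: V00:-1/####/##..*
[####/##..] H move#3: H12:+1/####/####*
[####/####] end (terminal -1, V#4); searched .#../.#.. to 8

value(.#../.#.., H) = +1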